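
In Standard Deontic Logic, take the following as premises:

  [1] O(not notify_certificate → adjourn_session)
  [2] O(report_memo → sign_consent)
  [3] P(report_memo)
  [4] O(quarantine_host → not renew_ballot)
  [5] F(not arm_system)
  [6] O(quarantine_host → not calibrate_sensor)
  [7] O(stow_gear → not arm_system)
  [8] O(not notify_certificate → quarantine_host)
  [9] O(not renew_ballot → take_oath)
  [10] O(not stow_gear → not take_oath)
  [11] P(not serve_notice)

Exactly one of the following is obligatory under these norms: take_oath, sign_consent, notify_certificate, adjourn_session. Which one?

notify_certificate

F(not arm_system) at premise 5 means O(arm_system).
Premise 7, O(stow_gear → not arm_system), contraposes to O(arm_system → not stow_gear); with O(arm_system) we get O(not stow_gear).
From O(not stow_gear) and premise 10, O(not stow_gear → not take_oath), we obtain O(not take_oath).
Premise 9, O(not renew_ballot → take_oath), contraposes to O(not take_oath → renew_ballot); with O(not take_oath) we get O(renew_ballot).
The contrapositive of premise 4 (O(quarantine_host → not renew_ballot)) is O(renew_ballot → not quarantine_host), and O(renew_ballot) is already established, so O(not quarantine_host).
Premise 8, O(not notify_certificate → quarantine_host), contraposes to O(not quarantine_host → notify_certificate); with O(not quarantine_host) we get O(notify_certificate).
So O(notify_certificate) holds — notify_certificate is obligatory. None of the other listed options is made obligatory by any chain of premises.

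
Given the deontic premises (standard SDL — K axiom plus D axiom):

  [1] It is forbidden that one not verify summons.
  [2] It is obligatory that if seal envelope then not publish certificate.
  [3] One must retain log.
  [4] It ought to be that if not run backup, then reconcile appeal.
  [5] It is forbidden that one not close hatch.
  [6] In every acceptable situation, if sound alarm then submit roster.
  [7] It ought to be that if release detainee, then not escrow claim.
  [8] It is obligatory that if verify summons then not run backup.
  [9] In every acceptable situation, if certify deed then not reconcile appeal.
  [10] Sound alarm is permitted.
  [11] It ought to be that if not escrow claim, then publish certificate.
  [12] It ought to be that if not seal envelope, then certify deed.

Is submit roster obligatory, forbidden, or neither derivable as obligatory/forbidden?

Premise 6 is O(sound_alarm → submit_roster), but O(sound_alarm) is not derivable from the premises (the permission P(sound_alarm) asserts only ¬O(¬sound_alarm), not O(sound_alarm)), so it does not yield O(submit_roster).
No premise or chain of K-axiom applications forces O(submit_roster), and none forces O(¬submit_roster). So submit_roster is neither obligatory nor forbidden under these norms.

Neither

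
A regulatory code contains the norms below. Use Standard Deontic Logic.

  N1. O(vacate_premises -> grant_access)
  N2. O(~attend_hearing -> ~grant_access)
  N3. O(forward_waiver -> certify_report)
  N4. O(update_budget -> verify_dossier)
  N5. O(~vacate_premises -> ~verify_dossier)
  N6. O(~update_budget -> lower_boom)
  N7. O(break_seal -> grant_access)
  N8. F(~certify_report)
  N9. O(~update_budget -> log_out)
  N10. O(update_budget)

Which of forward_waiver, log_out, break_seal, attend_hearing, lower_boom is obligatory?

attend_hearing

Premise 10 gives O(update_budget).
Premise 4 is O(update_budget -> verify_dossier); since O(update_budget), deontic closure gives O(verify_dossier).
The contrapositive of premise 5 (O(~vacate_premises -> ~verify_dossier)) is O(verify_dossier -> vacate_premises), and O(verify_dossier) is already established, so O(vacate_premises).
Premise 1 is O(vacate_premises -> grant_access); since O(vacate_premises), deontic closure gives O(grant_access).
Premise 2, O(~attend_hearing -> ~grant_access), contraposes to O(grant_access -> attend_hearing); with O(grant_access) we get O(attend_hearing).
So O(attend_hearing) holds — attend_hearing is obligatory. None of the other listed options is made obligatory by any chain of premises.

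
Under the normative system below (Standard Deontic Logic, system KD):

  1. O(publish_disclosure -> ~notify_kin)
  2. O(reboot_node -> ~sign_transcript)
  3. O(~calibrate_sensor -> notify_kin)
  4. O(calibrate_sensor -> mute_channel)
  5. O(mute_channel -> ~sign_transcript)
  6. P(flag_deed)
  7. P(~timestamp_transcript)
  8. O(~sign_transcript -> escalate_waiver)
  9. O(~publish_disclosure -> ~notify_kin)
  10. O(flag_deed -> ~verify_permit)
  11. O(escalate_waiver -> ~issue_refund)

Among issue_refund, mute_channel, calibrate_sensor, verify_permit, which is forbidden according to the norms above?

Premises 9 and 1 are O(~publish_disclosure -> ~notify_kin) and O(publish_disclosure -> ~notify_kin); every ideal world satisfies ~publish_disclosure or publish_disclosure, so in either case ~notify_kin holds — hence O(~notify_kin).
Premise 3, O(~calibrate_sensor -> notify_kin), contraposes to O(~notify_kin -> calibrate_sensor); with O(~notify_kin) we get O(calibrate_sensor).
With premise 4, O(calibrate_sensor -> mute_channel), the K-axiom yields O(mute_channel).
Premise 5 is O(mute_channel -> ~sign_transcript); since O(mute_channel), deontic closure gives O(~sign_transcript).
Premise 8 is O(~sign_transcript -> escalate_waiver); since O(~sign_transcript), deontic closure gives O(escalate_waiver).
From O(escalate_waiver) and premise 11, O(escalate_waiver -> ~issue_refund), we obtain O(~issue_refund).
So O(~issue_refund) holds, i.e. issue_refund is forbidden. None of the other listed options is forbidden under the premises.

issue_refund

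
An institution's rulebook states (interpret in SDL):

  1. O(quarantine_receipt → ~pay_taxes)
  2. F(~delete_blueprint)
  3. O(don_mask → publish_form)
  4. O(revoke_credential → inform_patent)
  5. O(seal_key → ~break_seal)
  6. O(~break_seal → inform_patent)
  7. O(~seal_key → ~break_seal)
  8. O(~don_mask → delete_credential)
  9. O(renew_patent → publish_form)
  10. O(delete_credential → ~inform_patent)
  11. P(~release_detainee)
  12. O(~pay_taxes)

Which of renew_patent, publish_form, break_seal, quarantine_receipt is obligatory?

publish_form

By case analysis on seal_key: premise 5 gives O(seal_key → ~break_seal) and premise 7 gives O(~seal_key → ~break_seal), so O(~break_seal) either way.
With premise 6, O(~break_seal → inform_patent), the K-axiom yields O(inform_patent).
Premise 10, O(delete_credential → ~inform_patent), contraposes to O(inform_patent → ~delete_credential); with O(inform_patent) we get O(~delete_credential).
Premise 8 is O(~don_mask → delete_credential); contrapositively O(~delete_credential → don_mask). Since O(~delete_credential) holds, K gives O(don_mask).
With premise 3, O(don_mask → publish_form), the K-axiom yields O(publish_form).
So O(publish_form) holds — publish_form is obligatory. None of the other listed options is made obligatory by any chain of premises.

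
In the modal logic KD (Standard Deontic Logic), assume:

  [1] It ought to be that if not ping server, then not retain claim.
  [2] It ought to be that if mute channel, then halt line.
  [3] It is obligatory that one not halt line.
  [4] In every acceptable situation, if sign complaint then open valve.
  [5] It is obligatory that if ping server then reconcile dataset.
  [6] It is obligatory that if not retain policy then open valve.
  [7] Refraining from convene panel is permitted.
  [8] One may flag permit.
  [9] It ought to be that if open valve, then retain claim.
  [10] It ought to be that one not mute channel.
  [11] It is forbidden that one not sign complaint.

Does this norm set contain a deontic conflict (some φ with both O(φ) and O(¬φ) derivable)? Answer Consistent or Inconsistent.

Premise 2 is O(mute_channel → halt_line), but O(mute_channel) is not derivable from the premises, so it does not yield O(halt_line).
So O(halt_line) is not derivable, and the apparent clash with O(¬halt_line) does not arise.
A world satisfying every obligation exists (e.g. convene_panel=false, flag_permit=false, halt_line=false, mute_channel=false, open_valve=true, ping_server=true, reconcile_dataset=true, retain_claim=true, retain_policy=false, sign_complaint=true); no atom is both obligatory and forbidden, so the set is consistent.

Consistent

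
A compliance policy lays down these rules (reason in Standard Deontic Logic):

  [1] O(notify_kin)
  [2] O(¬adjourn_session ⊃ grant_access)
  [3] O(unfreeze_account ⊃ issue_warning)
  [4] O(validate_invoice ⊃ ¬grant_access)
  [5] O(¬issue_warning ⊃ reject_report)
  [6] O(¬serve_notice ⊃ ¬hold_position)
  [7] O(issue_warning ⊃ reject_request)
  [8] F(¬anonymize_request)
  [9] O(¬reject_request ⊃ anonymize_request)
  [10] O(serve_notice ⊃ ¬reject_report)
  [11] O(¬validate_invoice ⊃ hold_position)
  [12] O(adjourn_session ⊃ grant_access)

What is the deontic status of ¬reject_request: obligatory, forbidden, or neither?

Premises 12 and 2 cover both cases: O(adjourn_session ⊃ grant_access) and O(¬adjourn_session ⊃ grant_access). Since adjourn_session ∨ ¬adjourn_session is a tautology, O(grant_access) follows.
Premise 4 is O(validate_invoice ⊃ ¬grant_access); contrapositively O(grant_access ⊃ ¬validate_invoice). Since O(grant_access) holds, K gives O(¬validate_invoice).
Premise 11 is O(¬validate_invoice ⊃ hold_position); since O(¬validate_invoice), deontic closure gives O(hold_position).
The contrapositive of premise 6 (O(¬serve_notice ⊃ ¬hold_position)) is O(hold_position ⊃ serve_notice), and O(hold_position) is already established, so O(serve_notice).
With premise 10, O(serve_notice ⊃ ¬reject_report), the K-axiom yields O(¬reject_report).
Premise 5, O(¬issue_warning ⊃ reject_report), contraposes to O(¬reject_report ⊃ issue_warning); with O(¬reject_report) we get O(issue_warning).
Applying K to premise 7 (O(issue_warning ⊃ reject_request)) and O(issue_warning) yields O(reject_request).
Premises 1, 3, 8, 9 do not contribute to this derivation.
Thus O(reject_request), which is F(¬reject_request): ¬reject_request is forbidden.

Forbidden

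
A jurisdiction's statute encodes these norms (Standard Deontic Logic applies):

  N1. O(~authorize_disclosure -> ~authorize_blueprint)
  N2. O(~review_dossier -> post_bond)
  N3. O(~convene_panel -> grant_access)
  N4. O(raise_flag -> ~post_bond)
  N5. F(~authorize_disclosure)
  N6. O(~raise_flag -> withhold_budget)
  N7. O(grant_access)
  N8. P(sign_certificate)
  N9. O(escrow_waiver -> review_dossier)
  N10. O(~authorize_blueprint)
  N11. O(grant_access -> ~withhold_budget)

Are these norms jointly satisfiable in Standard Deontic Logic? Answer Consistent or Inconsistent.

Premise 1 is O(~authorize_disclosure -> ~authorize_blueprint); even if O(~authorize_blueprint) held, inferring O(~authorize_disclosure) would be affirming the consequent — invalid.
So O(~authorize_disclosure) is not derivable, and the apparent clash with O(authorize_disclosure) does not arise.
A world satisfying every obligation exists (e.g. authorize_blueprint=false, authorize_disclosure=true, convene_panel=false, escrow_waiver=false, grant_access=true, post_bond=false, raise_flag=true, review_dossier=true, sign_certificate=false, withhold_budget=false); no atom is both obligatory and forbidden, so the set is consistent.

Consistent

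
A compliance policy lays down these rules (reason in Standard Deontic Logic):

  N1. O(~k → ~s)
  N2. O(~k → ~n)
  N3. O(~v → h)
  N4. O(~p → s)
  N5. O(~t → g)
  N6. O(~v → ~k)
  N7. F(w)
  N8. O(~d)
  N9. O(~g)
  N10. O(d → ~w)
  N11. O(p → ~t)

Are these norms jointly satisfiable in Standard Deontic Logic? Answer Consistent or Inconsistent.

Consistent

Premise 10 is O(d → ~w); even if O(~w) held, inferring O(d) would be affirming the consequent — invalid.
So O(d) is not derivable, and the apparent clash with O(~d) does not arise.
A world satisfying every obligation exists (e.g. d=false, g=false, h=false, k=true, n=false, p=false, s=true, t=true, v=true, w=false); no atom is both obligatory and forbidden, so the set is consistent.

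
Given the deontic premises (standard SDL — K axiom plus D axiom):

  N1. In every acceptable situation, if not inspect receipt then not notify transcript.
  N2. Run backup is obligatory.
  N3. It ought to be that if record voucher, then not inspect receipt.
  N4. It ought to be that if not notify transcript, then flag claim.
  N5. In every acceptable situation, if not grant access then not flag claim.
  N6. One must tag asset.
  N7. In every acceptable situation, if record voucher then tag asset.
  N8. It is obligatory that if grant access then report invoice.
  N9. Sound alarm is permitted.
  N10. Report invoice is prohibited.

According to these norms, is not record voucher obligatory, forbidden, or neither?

Obligatory

F(report_invoice) at premise 10 means O(¬report_invoice).
Premise 8, O(grant_access → report_invoice), contraposes to O(¬report_invoice → ¬grant_access); with O(¬report_invoice) we get O(¬grant_access).
Applying K to premise 5 (O(¬grant_access → ¬flag_claim)) and O(¬grant_access) yields O(¬flag_claim).
Premise 4 is O(¬notify_transcript → flag_claim); contrapositively O(¬flag_claim → notify_transcript). Since O(¬flag_claim) holds, K gives O(notify_transcript).
Premise 1, O(¬inspect_receipt → ¬notify_transcript), contraposes to O(notify_transcript → inspect_receipt); with O(notify_transcript) we get O(inspect_receipt).
The contrapositive of premise 3 (O(record_voucher → ¬inspect_receipt)) is O(inspect_receipt → ¬record_voucher), and O(inspect_receipt) is already established, so O(¬record_voucher).
Premises 2, 6, 7, 9 do not contribute to this derivation.
Hence ¬record_voucher is obligatory.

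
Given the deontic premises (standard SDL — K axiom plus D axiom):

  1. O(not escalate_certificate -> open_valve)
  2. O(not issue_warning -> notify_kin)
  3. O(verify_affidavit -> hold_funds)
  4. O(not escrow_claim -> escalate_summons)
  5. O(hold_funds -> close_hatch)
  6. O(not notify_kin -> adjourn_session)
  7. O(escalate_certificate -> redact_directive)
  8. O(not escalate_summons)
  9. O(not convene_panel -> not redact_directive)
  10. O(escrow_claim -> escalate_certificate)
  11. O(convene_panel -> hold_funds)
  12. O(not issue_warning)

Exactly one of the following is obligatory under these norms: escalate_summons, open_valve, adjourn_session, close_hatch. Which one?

From premise 8 we have O(not escalate_summons).
Premise 4, O(not escrow_claim -> escalate_summons), contraposes to O(not escalate_summons -> escrow_claim); with O(not escalate_summons) we get O(escrow_claim).
Premise 10 is O(escrow_claim -> escalate_certificate); since O(escrow_claim), deontic closure gives O(escalate_certificate).
Premise 7 is O(escalate_certificate -> redact_directive); since O(escalate_certificate), deontic closure gives O(redact_directive).
Premise 9 is O(not convene_panel -> not redact_directive); contrapositively O(redact_directive -> convene_panel). Since O(redact_directive) holds, K gives O(convene_panel).
From O(convene_panel) and premise 11, O(convene_panel -> hold_funds), we obtain O(hold_funds).
Premise 5 is O(hold_funds -> close_hatch); since O(hold_funds), deontic closure gives O(close_hatch).
So O(close_hatch) holds — close_hatch is obligatory. None of the other listed options is made obligatory by any chain of premises.

close_hatch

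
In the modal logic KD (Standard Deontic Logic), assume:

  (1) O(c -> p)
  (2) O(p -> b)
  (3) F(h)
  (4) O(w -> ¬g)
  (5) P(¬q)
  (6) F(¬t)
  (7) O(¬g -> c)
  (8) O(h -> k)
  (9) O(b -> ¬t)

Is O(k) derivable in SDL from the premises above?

Premise 8 is O(h -> k), but O(h) is not derivable from the premises, so it does not yield O(k).
No other premise forces O(k). An ideal world satisfying every premise can still have k false, so O(k) is not derivable.

No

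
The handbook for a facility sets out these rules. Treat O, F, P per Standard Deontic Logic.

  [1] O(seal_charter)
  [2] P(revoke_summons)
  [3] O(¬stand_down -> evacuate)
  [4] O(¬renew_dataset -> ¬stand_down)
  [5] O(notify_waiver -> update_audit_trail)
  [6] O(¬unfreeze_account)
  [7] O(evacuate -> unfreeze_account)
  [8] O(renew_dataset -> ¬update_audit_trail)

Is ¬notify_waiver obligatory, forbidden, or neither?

Obligatory

From premise 6 we have O(¬unfreeze_account).
Premise 7, O(evacuate -> unfreeze_account), contraposes to O(¬unfreeze_account -> ¬evacuate); with O(¬unfreeze_account) we get O(¬evacuate).
Premise 3 is O(¬stand_down -> evacuate); contrapositively O(¬evacuate -> stand_down). Since O(¬evacuate) holds, K gives O(stand_down).
Premise 4, O(¬renew_dataset -> ¬stand_down), contraposes to O(stand_down -> renew_dataset); with O(stand_down) we get O(renew_dataset).
With premise 8, O(renew_dataset -> ¬update_audit_trail), the K-axiom yields O(¬update_audit_trail).
Premise 5, O(notify_waiver -> update_audit_trail), contraposes to O(¬update_audit_trail -> ¬notify_waiver); with O(¬update_audit_trail) we get O(¬notify_waiver).
Premises 1, 2 do not contribute to this derivation.
Hence ¬notify_waiver is obligatory.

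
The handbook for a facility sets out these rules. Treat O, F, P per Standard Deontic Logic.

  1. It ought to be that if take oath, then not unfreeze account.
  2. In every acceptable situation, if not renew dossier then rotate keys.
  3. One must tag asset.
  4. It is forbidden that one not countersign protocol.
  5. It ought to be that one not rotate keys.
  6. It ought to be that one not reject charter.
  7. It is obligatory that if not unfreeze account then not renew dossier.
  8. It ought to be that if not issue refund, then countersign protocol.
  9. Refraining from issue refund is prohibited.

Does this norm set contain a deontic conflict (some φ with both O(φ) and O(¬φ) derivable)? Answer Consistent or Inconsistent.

Consistent

Premise 8 is O(¬issue_refund → countersign_protocol); even if O(countersign_protocol) held, inferring O(¬issue_refund) would be affirming the consequent — invalid.
So O(¬issue_refund) is not derivable, and the apparent clash with O(issue_refund) does not arise.
A world satisfying every obligation exists (e.g. countersign_protocol=true, issue_refund=true, reject_charter=false, renew_dossier=true, rotate_keys=false, tag_asset=true, take_oath=false, unfreeze_account=true); no atom is both obligatory and forbidden, so the set is consistent.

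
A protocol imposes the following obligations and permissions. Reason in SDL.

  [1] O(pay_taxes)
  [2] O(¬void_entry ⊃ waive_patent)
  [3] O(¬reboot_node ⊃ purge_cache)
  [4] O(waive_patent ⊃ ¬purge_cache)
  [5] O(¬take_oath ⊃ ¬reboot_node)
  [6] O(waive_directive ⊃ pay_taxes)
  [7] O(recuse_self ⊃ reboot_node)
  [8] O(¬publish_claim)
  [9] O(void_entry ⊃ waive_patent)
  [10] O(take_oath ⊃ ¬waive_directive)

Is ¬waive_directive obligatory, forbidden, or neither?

Obligatory

Premises 2 and 9 cover both cases: O(¬void_entry ⊃ waive_patent) and O(void_entry ⊃ waive_patent). Since ¬void_entry ∨ void_entry is a tautology, O(waive_patent) follows.
From O(waive_patent) and premise 4, O(waive_patent ⊃ ¬purge_cache), we obtain O(¬purge_cache).
The contrapositive of premise 3 (O(¬reboot_node ⊃ purge_cache)) is O(¬purge_cache ⊃ reboot_node), and O(¬purge_cache) is already established, so O(reboot_node).
Premise 5 is O(¬take_oath ⊃ ¬reboot_node); contrapositively O(reboot_node ⊃ take_oath). Since O(reboot_node) holds, K gives O(take_oath).
From O(take_oath) and premise 10, O(take_oath ⊃ ¬waive_directive), we obtain O(¬waive_directive).
Premises 1, 6, 7, 8 do not contribute to this derivation.
Hence ¬waive_directive is obligatory.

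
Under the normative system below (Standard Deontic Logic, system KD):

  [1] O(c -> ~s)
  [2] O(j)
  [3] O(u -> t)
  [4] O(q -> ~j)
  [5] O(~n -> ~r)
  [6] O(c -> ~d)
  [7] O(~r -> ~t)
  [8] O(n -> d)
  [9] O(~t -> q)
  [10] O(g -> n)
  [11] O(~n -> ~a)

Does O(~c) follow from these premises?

Premise 2 states O(j) outright.
Premise 4 is O(q -> ~j); contrapositively O(j -> ~q). Since O(j) holds, K gives O(~q).
Premise 9, O(~t -> q), contraposes to O(~q -> t); with O(~q) we get O(t).
Premise 7, O(~r -> ~t), contraposes to O(t -> r); with O(t) we get O(r).
The contrapositive of premise 5 (O(~n -> ~r)) is O(r -> n), and O(r) is already established, so O(n).
With premise 8, O(n -> d), the K-axiom yields O(d).
Premise 6, O(c -> ~d), contraposes to O(d -> ~c); with O(d) we get O(~c).
Premises 1, 3, 10, 11 do not contribute to this derivation.
So O(~c) follows.

Yes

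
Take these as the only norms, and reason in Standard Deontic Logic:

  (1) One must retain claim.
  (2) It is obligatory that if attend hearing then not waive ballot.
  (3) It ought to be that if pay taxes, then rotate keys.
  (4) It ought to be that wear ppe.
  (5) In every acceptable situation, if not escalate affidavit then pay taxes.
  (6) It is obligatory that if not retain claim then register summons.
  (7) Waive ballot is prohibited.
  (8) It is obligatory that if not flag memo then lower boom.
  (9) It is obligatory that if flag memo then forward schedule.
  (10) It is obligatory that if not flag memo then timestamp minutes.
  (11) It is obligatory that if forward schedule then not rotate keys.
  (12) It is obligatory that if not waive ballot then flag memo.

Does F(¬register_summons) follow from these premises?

Premise 6 is O(¬retain_claim → register_summons), but O(¬retain_claim) is not derivable from the premises, so it does not yield O(register_summons).
No other premise forces O(register_summons). An ideal world satisfying every premise can still have ¬register_summons true, so F(¬register_summons) is not derivable.

No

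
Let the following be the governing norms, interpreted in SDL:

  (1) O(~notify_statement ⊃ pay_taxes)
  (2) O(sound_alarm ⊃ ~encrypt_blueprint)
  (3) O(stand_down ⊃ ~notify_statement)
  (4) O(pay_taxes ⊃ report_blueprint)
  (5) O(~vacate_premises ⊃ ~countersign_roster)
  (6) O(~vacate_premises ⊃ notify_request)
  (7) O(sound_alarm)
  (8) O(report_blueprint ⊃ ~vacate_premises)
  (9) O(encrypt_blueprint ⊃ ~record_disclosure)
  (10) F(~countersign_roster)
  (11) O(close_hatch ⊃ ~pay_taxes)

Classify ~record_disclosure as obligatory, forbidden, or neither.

Premise 9 is O(encrypt_blueprint ⊃ ~record_disclosure), but O(encrypt_blueprint) is not derivable from the premises, so it does not yield O(~record_disclosure).
No premise or chain of K-axiom applications forces O(~record_disclosure), and none forces O(record_disclosure). So ~record_disclosure is neither obligatory nor forbidden under these norms.

Neither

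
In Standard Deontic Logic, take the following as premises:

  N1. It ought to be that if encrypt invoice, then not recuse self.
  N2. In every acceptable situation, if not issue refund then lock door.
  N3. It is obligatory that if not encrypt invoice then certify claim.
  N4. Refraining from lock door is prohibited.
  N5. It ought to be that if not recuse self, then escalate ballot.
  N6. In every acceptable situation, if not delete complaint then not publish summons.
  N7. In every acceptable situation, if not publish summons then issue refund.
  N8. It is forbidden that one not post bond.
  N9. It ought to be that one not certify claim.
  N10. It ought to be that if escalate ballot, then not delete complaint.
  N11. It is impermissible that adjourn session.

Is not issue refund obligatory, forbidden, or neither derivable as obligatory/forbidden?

Premise 9 states O(¬certify_claim) outright.
Premise 3 is O(¬encrypt_invoice → certify_claim); contrapositively O(¬certify_claim → encrypt_invoice). Since O(¬certify_claim) holds, K gives O(encrypt_invoice).
From O(encrypt_invoice) and premise 1, O(encrypt_invoice → ¬recuse_self), we obtain O(¬recuse_self).
From O(¬recuse_self) and premise 5, O(¬recuse_self → escalate_ballot), we obtain O(escalate_ballot).
With premise 10, O(escalate_ballot → ¬delete_complaint), the K-axiom yields O(¬delete_complaint).
Applying K to premise 6 (O(¬delete_complaint → ¬publish_summons)) and O(¬delete_complaint) yields O(¬publish_summons).
Applying K to premise 7 (O(¬publish_summons → issue_refund)) and O(¬publish_summons) yields O(issue_refund).
Premises 2, 4, 8, 11 do not contribute to this derivation.
Thus O(issue_refund), which is F(¬issue_refund): ¬issue_refund is forbidden.

Forbidden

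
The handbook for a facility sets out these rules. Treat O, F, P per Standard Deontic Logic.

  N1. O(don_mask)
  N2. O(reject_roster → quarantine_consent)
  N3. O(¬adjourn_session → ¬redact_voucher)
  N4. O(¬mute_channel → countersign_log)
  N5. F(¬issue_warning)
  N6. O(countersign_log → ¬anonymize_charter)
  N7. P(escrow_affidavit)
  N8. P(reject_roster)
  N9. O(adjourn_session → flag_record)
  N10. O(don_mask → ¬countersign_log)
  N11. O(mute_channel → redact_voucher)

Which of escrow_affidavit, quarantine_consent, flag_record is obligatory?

flag_record

Premise 1 gives O(don_mask).
From O(don_mask) and premise 10, O(don_mask → ¬countersign_log), we obtain O(¬countersign_log).
Premise 4, O(¬mute_channel → countersign_log), contraposes to O(¬countersign_log → mute_channel); with O(¬countersign_log) we get O(mute_channel).
Applying K to premise 11 (O(mute_channel → redact_voucher)) and O(mute_channel) yields O(redact_voucher).
Premise 3, O(¬adjourn_session → ¬redact_voucher), contraposes to O(redact_voucher → adjourn_session); with O(redact_voucher) we get O(adjourn_session).
Applying K to premise 9 (O(adjourn_session → flag_record)) and O(adjourn_session) yields O(flag_record).
So O(flag_record) holds — flag_record is obligatory. None of the other listed options is made obligatory by any chain of premises.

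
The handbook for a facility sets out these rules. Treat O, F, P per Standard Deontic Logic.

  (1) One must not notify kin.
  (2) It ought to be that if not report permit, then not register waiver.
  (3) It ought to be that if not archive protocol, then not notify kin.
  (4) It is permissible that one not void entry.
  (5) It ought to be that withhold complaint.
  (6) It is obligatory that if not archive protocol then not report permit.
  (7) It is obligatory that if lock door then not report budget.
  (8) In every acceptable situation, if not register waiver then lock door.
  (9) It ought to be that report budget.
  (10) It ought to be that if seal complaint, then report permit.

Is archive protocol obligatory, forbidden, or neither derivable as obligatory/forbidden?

Premise 9 gives O(report_budget).
Premise 7, O(lock_door → ¬report_budget), contraposes to O(report_budget → ¬lock_door); with O(report_budget) we get O(¬lock_door).
Premise 8, O(¬register_waiver → lock_door), contraposes to O(¬lock_door → register_waiver); with O(¬lock_door) we get O(register_waiver).
The contrapositive of premise 2 (O(¬report_permit → ¬register_waiver)) is O(register_waiver → report_permit), and O(register_waiver) is already established, so O(report_permit).
Premise 6 is O(¬archive_protocol → ¬report_permit); contrapositively O(report_permit → archive_protocol). Since O(report_permit) holds, K gives O(archive_protocol).
Premises 1, 3, 4, 5, 10 do not contribute to this derivation.
Hence archive_protocol is obligatory.

Obligatory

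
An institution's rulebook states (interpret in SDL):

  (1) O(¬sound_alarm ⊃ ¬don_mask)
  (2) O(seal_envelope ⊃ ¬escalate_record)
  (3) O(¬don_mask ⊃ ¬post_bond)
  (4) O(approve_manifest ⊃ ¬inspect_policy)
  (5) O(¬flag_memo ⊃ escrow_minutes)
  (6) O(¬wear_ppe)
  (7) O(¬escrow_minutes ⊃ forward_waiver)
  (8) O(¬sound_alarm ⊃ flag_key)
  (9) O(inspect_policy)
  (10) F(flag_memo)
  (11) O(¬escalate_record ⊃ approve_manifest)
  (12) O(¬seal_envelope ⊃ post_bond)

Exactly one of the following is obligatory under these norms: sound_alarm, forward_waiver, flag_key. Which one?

Premise 9 states O(inspect_policy) outright.
Premise 4, O(approve_manifest ⊃ ¬inspect_policy), contraposes to O(inspect_policy ⊃ ¬approve_manifest); with O(inspect_policy) we get O(¬approve_manifest).
Premise 11 is O(¬escalate_record ⊃ approve_manifest); contrapositively O(¬approve_manifest ⊃ escalate_record). Since O(¬approve_manifest) holds, K gives O(escalate_record).
Premise 2 is O(seal_envelope ⊃ ¬escalate_record); contrapositively O(escalate_record ⊃ ¬seal_envelope). Since O(escalate_record) holds, K gives O(¬seal_envelope).
Premise 12 is O(¬seal_envelope ⊃ post_bond); since O(¬seal_envelope), deontic closure gives O(post_bond).
The contrapositive of premise 3 (O(¬don_mask ⊃ ¬post_bond)) is O(post_bond ⊃ don_mask), and O(post_bond) is already established, so O(don_mask).
Premise 1, O(¬sound_alarm ⊃ ¬don_mask), contraposes to O(don_mask ⊃ sound_alarm); with O(don_mask) we get O(sound_alarm).
So O(sound_alarm) holds — sound_alarm is obligatory. None of the other listed options is made obligatory by any chain of premises.

sound_alarm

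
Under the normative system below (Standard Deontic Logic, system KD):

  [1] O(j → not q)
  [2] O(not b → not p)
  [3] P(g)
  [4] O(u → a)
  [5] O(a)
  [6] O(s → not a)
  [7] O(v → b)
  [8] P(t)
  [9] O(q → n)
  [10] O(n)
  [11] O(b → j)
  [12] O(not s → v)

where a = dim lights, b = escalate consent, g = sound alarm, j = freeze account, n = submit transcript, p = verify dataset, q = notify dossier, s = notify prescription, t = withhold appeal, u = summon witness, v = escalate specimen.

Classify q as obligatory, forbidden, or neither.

Forbidden

From premise 5 we have O(a).
Premise 6 is O(s → not a); contrapositively O(a → not s). Since O(a) holds, K gives O(not s).
From O(not s) and premise 12, O(not s → v), we obtain O(v).
Premise 7 is O(v → b); since O(v), deontic closure gives O(b).
From O(b) and premise 11, O(b → j), we obtain O(j).
With premise 1, O(j → not q), the K-axiom yields O(not q).
Premises 2, 3, 4, 8, 9, 10 do not contribute to this derivation.
Thus O(not q), which is F(q): q is forbidden.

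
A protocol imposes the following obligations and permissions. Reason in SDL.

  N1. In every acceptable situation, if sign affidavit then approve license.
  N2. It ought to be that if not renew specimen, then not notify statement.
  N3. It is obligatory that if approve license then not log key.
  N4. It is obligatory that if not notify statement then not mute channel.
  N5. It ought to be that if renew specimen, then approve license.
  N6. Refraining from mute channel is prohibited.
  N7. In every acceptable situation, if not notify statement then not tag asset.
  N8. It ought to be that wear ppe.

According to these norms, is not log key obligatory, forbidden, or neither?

Obligatory

Premise 6, F(¬mute_channel), is equivalent to O(mute_channel).
The contrapositive of premise 4 (O(¬notify_statement → ¬mute_channel)) is O(mute_channel → notify_statement), and O(mute_channel) is already established, so O(notify_statement).
The contrapositive of premise 2 (O(¬renew_specimen → ¬notify_statement)) is O(notify_statement → renew_specimen), and O(notify_statement) is already established, so O(renew_specimen).
Applying K to premise 5 (O(renew_specimen → approve_license)) and O(renew_specimen) yields O(approve_license).
Applying K to premise 3 (O(approve_license → ¬log_key)) and O(approve_license) yields O(¬log_key).
Premises 1, 7, 8 do not contribute to this derivation.
Hence ¬log_key is obligatory.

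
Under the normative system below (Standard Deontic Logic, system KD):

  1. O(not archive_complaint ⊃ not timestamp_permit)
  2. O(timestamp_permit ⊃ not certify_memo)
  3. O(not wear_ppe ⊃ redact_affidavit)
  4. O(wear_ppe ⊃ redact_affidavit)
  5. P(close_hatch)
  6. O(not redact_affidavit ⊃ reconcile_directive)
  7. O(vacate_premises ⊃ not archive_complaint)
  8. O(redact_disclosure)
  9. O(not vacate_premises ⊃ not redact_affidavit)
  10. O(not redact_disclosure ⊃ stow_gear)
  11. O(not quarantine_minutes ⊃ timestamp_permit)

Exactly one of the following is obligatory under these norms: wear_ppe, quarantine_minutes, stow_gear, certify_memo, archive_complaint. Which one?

quarantine_minutes

Premises 3 and 4 are O(not wear_ppe ⊃ redact_affidavit) and O(wear_ppe ⊃ redact_affidavit); every ideal world satisfies not wear_ppe or wear_ppe, so in either case redact_affidavit holds — hence O(redact_affidavit).
Premise 9 is O(not vacate_premises ⊃ not redact_affidavit); contrapositively O(redact_affidavit ⊃ vacate_premises). Since O(redact_affidavit) holds, K gives O(vacate_premises).
With premise 7, O(vacate_premises ⊃ not archive_complaint), the K-axiom yields O(not archive_complaint).
Premise 1 is O(not archive_complaint ⊃ not timestamp_permit); since O(not archive_complaint), deontic closure gives O(not timestamp_permit).
Premise 11 is O(not quarantine_minutes ⊃ timestamp_permit); contrapositively O(not timestamp_permit ⊃ quarantine_minutes). Since O(not timestamp_permit) holds, K gives O(quarantine_minutes).
So O(quarantine_minutes) holds — quarantine_minutes is obligatory. None of the other listed options is made obligatory by any chain of premises.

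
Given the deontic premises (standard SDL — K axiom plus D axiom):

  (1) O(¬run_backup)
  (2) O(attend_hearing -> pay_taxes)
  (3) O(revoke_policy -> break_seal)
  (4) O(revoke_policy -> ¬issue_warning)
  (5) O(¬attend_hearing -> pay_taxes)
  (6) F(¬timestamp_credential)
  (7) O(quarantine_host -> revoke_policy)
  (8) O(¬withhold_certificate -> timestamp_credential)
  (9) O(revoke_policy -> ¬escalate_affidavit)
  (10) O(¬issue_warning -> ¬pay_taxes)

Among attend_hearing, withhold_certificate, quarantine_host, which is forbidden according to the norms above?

quarantine_host

By case analysis on ¬attend_hearing: premise 5 gives O(¬attend_hearing -> pay_taxes) and premise 2 gives O(attend_hearing -> pay_taxes), so O(pay_taxes) either way.
Premise 10 is O(¬issue_warning -> ¬pay_taxes); contrapositively O(pay_taxes -> issue_warning). Since O(pay_taxes) holds, K gives O(issue_warning).
The contrapositive of premise 4 (O(revoke_policy -> ¬issue_warning)) is O(issue_warning -> ¬revoke_policy), and O(issue_warning) is already established, so O(¬revoke_policy).
Premise 7 is O(quarantine_host -> revoke_policy); contrapositively O(¬revoke_policy -> ¬quarantine_host). Since O(¬revoke_policy) holds, K gives O(¬quarantine_host).
So O(¬quarantine_host) holds, i.e. quarantine_host is forbidden. None of the other listed options is forbidden under the premises.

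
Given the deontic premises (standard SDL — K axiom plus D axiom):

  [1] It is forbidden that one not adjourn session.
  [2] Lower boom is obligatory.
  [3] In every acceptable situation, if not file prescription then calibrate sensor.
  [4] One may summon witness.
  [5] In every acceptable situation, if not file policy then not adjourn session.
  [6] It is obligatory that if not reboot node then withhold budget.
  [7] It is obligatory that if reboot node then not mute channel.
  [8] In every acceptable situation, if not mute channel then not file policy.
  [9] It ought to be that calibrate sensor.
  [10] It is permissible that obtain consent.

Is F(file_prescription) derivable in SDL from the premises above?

Premise 3 is O(¬file_prescription → calibrate_sensor); even if O(calibrate_sensor) held, inferring O(¬file_prescription) would be affirming the consequent — invalid.
No other premise forces O(¬file_prescription). An ideal world satisfying every premise can still have file_prescription true, so F(file_prescription) is not derivable.

No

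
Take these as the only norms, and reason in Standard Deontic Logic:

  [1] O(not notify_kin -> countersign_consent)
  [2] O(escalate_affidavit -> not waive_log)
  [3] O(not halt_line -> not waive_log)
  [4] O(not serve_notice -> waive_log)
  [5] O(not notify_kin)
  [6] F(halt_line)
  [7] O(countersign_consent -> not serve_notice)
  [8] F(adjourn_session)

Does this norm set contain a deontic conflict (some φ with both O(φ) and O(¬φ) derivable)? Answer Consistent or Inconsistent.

Inconsistent

Premise 6 is F(halt_line), i.e. O(not halt_line).
With premise 3, O(not halt_line -> not waive_log), the K-axiom yields O(not waive_log).
Premise 4 is O(not serve_notice -> waive_log); contrapositively O(not waive_log -> serve_notice). Since O(not waive_log) holds, K gives O(serve_notice).
Premise 7, O(countersign_consent -> not serve_notice), contraposes to O(serve_notice -> not countersign_consent); with O(serve_notice) we get O(not countersign_consent).
Premise 1, O(not notify_kin -> countersign_consent), contraposes to O(not countersign_consent -> notify_kin); with O(not countersign_consent) we get O(notify_kin).
But premise 5 directly asserts O(not notify_kin).
We now have both O(notify_kin) and O(not notify_kin) — notify_kin is simultaneously obligatory and forbidden, violating the D-axiom.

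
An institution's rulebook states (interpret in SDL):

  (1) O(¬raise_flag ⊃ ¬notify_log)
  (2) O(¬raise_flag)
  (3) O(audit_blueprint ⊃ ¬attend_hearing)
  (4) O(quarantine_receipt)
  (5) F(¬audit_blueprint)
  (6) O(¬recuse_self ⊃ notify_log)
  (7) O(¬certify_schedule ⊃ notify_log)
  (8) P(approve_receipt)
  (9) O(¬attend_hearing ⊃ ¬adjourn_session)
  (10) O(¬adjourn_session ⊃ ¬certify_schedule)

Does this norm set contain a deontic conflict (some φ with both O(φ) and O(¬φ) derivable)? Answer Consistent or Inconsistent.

Premise 5 is F(¬audit_blueprint), i.e. O(audit_blueprint).
With premise 3, O(audit_blueprint ⊃ ¬attend_hearing), the K-axiom yields O(¬attend_hearing).
From O(¬attend_hearing) and premise 9, O(¬attend_hearing ⊃ ¬adjourn_session), we obtain O(¬adjourn_session).
With premise 10, O(¬adjourn_session ⊃ ¬certify_schedule), the K-axiom yields O(¬certify_schedule).
Applying K to premise 7 (O(¬certify_schedule ⊃ notify_log)) and O(¬certify_schedule) yields O(notify_log).
The contrapositive of premise 1 (O(¬raise_flag ⊃ ¬notify_log)) is O(notify_log ⊃ raise_flag), and O(notify_log) is already established, so O(raise_flag).
However, premise 2 gives O(¬raise_flag).
We now have both O(raise_flag) and O(¬raise_flag) — raise_flag is simultaneously obligatory and forbidden, violating the D-axiom.

Inconsistent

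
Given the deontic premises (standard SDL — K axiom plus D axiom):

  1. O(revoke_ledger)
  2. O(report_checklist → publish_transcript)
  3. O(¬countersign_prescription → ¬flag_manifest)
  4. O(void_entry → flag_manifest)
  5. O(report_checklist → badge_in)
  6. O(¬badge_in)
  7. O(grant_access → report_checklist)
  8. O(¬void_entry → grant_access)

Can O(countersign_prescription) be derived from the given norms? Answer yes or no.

Yes

From premise 6 we have O(¬badge_in).
The contrapositive of premise 5 (O(report_checklist → badge_in)) is O(¬badge_in → ¬report_checklist), and O(¬badge_in) is already established, so O(¬report_checklist).
The contrapositive of premise 7 (O(grant_access → report_checklist)) is O(¬report_checklist → ¬grant_access), and O(¬report_checklist) is already established, so O(¬grant_access).
The contrapositive of premise 8 (O(¬void_entry → grant_access)) is O(¬grant_access → void_entry), and O(¬grant_access) is already established, so O(void_entry).
Applying K to premise 4 (O(void_entry → flag_manifest)) and O(void_entry) yields O(flag_manifest).
Premise 3 is O(¬countersign_prescription → ¬flag_manifest); contrapositively O(flag_manifest → countersign_prescription). Since O(flag_manifest) holds, K gives O(countersign_prescription).
Premises 1, 2 do not contribute to this derivation.
So O(countersign_prescription) follows.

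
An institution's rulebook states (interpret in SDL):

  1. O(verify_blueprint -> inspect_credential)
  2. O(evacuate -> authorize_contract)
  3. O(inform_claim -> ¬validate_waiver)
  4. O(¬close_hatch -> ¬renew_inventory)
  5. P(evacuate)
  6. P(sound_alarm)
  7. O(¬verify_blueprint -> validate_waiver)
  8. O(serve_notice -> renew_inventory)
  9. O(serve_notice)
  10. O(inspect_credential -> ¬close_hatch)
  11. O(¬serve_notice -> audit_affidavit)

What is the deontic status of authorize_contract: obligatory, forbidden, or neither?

Neither

Premise 2 is O(evacuate -> authorize_contract), but O(evacuate) is not derivable from the premises (the permission P(evacuate) asserts only ¬O(¬evacuate), not O(evacuate)), so it does not yield O(authorize_contract).
No premise or chain of K-axiom applications forces O(authorize_contract), and none forces O(¬authorize_contract). So authorize_contract is neither obligatory nor forbidden under these norms.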